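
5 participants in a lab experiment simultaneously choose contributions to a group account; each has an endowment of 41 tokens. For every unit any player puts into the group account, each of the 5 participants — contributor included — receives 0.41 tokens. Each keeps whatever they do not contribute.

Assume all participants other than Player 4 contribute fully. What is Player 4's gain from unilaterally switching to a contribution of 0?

Switching from a contribution of 41 to 0 lets Player 4 keep an extra 41 tokens, but lowers the group account by 41, which costs Player 4 their own share of that drop: 0.41 × 41 = 16.81.
Net gain = 41 − 16.81 = 24.19. The private return per contributed unit (0.41) is below 1, so free-riding is indeed the best response regardless of what the others do.

24.19 tokens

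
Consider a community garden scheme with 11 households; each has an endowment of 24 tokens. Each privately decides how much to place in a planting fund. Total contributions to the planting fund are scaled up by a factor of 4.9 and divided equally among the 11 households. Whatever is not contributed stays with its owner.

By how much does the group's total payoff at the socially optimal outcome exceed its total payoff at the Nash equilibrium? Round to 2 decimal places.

Each contributed unit returns 4.9/11 = 0.4455 to its contributor — below 1 — so contributing 0 is dominant for every player. At the Nash equilibrium everyone keeps their 24, and the group total is 11 × 24 = 264.
Each contributed unit returns 4.900 to the group as a whole (0.4455 to each of 11 players), which exceeds 1, so the social optimum is full contribution: group total = 4.900 × 264 = 1293.60.
Efficiency loss = 1293.60 − 264 = 1029.60.

1029.60 tokens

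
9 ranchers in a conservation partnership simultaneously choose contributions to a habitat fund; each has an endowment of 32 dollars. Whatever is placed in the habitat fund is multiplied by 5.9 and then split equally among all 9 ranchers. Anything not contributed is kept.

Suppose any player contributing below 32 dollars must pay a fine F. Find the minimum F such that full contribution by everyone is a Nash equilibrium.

Given the others contribute fully, the best deviation is to contribute 0 (any partial contribution still incurs the fine and gives up units whose private return 0.6556 is below 1).
Deviating from 32 to 0 saves 32 dollars but forfeits the deviator's share of the drop in the habitat fund: 5.9/9 × 32 = 20.98.
So the deviation gain is 32 − 20.98 = 11.02, and the fine must be at least 11.02 dollars to wipe it out.

11.02 dollars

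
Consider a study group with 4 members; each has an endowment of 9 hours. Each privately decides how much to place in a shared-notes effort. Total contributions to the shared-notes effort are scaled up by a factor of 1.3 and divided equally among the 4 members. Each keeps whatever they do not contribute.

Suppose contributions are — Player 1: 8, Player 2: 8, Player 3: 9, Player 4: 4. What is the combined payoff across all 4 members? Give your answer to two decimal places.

Total contributed: 8 + 8 + 9 + 4 = 29; total kept: 4 × 9 − 29 = 7.
The shared-notes effort pays out 1.3 × 29 = 37.70 in aggregate.
Group total = 7 + 37.70 = 44.70.

44.70 hours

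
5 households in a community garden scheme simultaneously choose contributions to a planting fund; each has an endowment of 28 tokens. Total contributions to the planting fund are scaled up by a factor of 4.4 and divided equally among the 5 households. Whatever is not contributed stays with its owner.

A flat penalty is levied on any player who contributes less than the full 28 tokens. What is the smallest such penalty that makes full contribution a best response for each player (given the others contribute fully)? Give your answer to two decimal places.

Given the others contribute fully, the best deviation is to contribute 0 (any partial contribution still incurs the fine and gives up units whose private return 0.8800 is below 1).
Deviating from 28 to 0 saves 28 tokens but forfeits the deviator's share of the drop in the planting fund: 4.4/5 × 28 = 24.64.
So the deviation gain is 28 − 24.64 = 3.36, and the fine must be at least 3.36 tokens to wipe it out.

3.36 tokens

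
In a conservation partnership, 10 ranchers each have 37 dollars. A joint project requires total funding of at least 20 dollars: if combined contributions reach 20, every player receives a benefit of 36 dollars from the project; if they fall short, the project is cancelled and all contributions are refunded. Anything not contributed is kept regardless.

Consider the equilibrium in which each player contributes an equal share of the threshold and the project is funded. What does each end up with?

71 dollars

Equal share of the threshold: 20/10 = 2.
At this profile no one gains by cutting their contribution: any cut drops the total below 20, the project is cancelled, contributions are refunded, and the deviator ends with 37, which is less than 37 − 2 + 36 = 71. Contributing more than 2 just wastes the excess. So contributing exactly 2 is a best response.
Each player's payoff: 37 − 2 + 36 = 71.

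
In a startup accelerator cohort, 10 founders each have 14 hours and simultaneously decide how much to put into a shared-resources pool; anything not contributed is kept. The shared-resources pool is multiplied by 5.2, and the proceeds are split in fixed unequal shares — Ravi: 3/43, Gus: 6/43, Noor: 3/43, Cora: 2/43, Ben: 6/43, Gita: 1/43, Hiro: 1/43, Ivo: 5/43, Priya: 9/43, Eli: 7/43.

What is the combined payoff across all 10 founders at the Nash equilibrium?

198.80 hours

Each unit j contributes comes back to j as 5.2 × (j's share), so j prefers to contribute only if that share exceeds 1/5.2 = 0.1923; otherwise keeping the unit dominates.
Priya alone (share 9/43) is above the threshold, contributing 14; the remaining 9 contribute 0. Total contributed: 14.
The shared-resources pool pays out 5.2 × 14 = 72.80 in total (split across the unequal shares, but the aggregate is all that matters for the group sum).
The 9 free-riders keep 14 each, adding 126. Group total = 126 + 72.80 = 198.80.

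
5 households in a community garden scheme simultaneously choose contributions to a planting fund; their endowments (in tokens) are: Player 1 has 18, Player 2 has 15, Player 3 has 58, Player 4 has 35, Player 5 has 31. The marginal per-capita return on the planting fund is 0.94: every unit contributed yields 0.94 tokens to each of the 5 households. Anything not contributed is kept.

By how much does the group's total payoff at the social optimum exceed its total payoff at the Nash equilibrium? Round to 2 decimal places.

580.90 tokens

The private return per contributed unit is 0.94 < 1 for everyone, so the Nash equilibrium is zero contribution and the group total is Σ E_j = 18 + 15 + 58 + 35 + 31 = 157.
Each contributed unit returns 4.700 to the group, so the social optimum is full contribution by everyone: group total = 4.700 × 157 = 737.90.
Efficiency loss = (4.700 − 1) × 157 = 580.90.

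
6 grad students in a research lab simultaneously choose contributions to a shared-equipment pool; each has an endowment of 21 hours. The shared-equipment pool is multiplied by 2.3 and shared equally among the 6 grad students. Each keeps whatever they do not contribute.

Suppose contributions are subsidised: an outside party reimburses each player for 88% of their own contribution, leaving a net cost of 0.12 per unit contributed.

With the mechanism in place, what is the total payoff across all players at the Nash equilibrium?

Under the mechanism each unit contributed yields (2.3/6) / 0.12 = 3.1944 back to its contributor per unit of net cost, which exceeds 1, making full contribution the dominant choice for everyone.
So the Nash equilibrium is full contribution by all 6; the group earns 6 × (21 × 0.88 + 2.3 × 21) = 400.68.

400.68 hours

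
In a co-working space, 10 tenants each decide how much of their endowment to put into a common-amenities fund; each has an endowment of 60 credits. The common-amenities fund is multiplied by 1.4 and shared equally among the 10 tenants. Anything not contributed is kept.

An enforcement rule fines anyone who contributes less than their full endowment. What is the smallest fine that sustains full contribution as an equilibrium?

51.60 credits

Given the others contribute fully, the best deviation is to contribute 0 (any partial contribution still incurs the fine and gives up units whose private return 0.1400 is below 1).
Deviating from 60 to 0 saves 60 credits but forfeits the deviator's share of the drop in the common-amenities fund: 1.4/10 × 60 = 8.40.
So the deviation gain is 60 − 8.40 = 51.60, and the fine must be at least 51.60 credits to wipe it out.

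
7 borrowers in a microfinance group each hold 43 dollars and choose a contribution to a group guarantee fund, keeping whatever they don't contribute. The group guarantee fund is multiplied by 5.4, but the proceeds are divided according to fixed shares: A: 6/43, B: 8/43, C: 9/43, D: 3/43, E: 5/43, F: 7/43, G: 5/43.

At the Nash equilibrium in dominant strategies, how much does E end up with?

A player with share s gets back 5.4·s per unit contributed, so full contribution is dominant for anyone with s > 1/5.4 = 0.1852 and zero contribution is dominant for anyone below.
B and C are above the threshold, contributing 43 each; the remaining 5 contribute 0. Total contributed: 86.
E keeps 43 and receives 5.4 × 86 × 5/43 = 54.00 from the group guarantee fund, for a payoff of 97.00.

97.00 dollars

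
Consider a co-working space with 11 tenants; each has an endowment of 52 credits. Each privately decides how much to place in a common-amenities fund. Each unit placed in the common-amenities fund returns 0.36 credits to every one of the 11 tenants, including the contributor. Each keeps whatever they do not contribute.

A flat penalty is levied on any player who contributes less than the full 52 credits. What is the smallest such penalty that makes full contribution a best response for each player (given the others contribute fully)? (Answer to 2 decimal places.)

Given the others contribute fully, the best deviation is to contribute 0 (any partial contribution still incurs the fine and gives up units whose private return 0.36 is below 1).
Deviating from 52 to 0 saves 52 credits but forfeits the deviator's share of the drop in the common-amenities fund: 0.36 × 52 = 18.72.
So the deviation gain is 52 − 18.72 = 33.28, and the fine must be at least 33.28 credits to wipe it out.

33.28 credits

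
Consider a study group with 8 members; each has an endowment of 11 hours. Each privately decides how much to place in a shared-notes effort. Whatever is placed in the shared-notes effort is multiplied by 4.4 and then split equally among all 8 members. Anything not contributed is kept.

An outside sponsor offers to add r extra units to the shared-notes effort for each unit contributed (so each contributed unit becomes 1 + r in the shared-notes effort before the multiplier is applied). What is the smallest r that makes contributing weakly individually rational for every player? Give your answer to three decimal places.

With matching at rate r, one contributed unit becomes (1 + r) in the shared-notes effort and returns 4.4 × (1 + r) / 8 to the contributor.
Setting this equal to 1: 1 + r = 8/4.4 = 1.8182.
So the minimum matching rate is r = 1.8182 − 1 = 0.818.

0.818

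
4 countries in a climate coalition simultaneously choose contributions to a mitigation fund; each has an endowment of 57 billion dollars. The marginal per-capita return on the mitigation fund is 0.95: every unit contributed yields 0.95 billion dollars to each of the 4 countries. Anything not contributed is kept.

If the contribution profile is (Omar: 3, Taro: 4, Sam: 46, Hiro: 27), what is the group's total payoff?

Total contributed: 3 + 4 + 46 + 27 = 80; total kept: 4 × 57 − 80 = 148.
The mitigation fund pays out 0.95 × 4 × 80 = 304.00 in aggregate.
Group total = 148 + 304.00 = 452.00.

452.00 billion dollars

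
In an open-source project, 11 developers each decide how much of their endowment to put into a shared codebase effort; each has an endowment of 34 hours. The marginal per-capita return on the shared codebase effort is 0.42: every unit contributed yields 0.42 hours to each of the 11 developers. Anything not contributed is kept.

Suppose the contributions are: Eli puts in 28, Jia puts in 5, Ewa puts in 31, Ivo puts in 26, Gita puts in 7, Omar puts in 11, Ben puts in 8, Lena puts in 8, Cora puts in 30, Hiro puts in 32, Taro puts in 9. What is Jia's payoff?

Total contributed: 28 + 5 + 31 + 26 + 7 + 11 + 8 + 8 + 30 + 32 + 9 = 195.
Each receives 0.42 × 195 = 81.90 from the shared codebase effort.
Jia keeps 34 − 5 = 29, so Jia's payoff is 29 + 81.90 = 110.90.

110.90 hours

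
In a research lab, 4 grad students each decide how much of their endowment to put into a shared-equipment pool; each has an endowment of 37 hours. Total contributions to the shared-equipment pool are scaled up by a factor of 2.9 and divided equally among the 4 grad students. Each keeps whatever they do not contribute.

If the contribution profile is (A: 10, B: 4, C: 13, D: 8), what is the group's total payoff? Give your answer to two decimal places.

Total contributed: 10 + 4 + 13 + 8 = 35; total kept: 4 × 37 − 35 = 113.
The shared-equipment pool pays out 2.9 × 35 = 101.50 in aggregate.
Group total = 113 + 101.50 = 214.50.

214.50 hours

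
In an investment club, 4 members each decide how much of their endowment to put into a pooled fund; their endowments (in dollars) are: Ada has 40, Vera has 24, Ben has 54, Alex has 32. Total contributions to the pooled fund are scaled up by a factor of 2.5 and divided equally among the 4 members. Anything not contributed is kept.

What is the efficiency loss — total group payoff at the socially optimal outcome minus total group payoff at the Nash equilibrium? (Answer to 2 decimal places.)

The private return per contributed unit is 2.5/4 = 0.6250 < 1 for every player regardless of endowment, so the Nash equilibrium is zero contribution and the group total is Σ E_j = 40 + 24 + 54 + 32 = 150.
Each contributed unit returns 2.500 to the group, so the social optimum is full contribution by everyone: group total = 2.500 × 150 = 375.00.
Efficiency loss = (2.500 − 1) × 150 = 225.00.

225.00 dollars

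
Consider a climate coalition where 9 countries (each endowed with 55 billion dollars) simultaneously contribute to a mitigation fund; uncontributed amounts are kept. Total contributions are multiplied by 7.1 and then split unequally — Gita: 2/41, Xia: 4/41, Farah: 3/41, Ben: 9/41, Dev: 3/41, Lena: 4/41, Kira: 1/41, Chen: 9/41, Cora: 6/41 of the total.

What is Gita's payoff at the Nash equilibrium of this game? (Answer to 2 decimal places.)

Player j's private return per contributed unit is 7.1 × (j's share). Contributing is weakly dominant for j when that share is at least 1/7.1 = 0.1408, and contributing 0 is dominant otherwise.
Ben, Chen and Cora clear that bar, contributing 55 each; the remaining 6 contribute 0. Total contributed: 165.
Gita keeps 55 and receives 7.1 × 165 × 2/41 = 57.15 from the mitigation fund, for a payoff of 112.15.

112.15 billion dollars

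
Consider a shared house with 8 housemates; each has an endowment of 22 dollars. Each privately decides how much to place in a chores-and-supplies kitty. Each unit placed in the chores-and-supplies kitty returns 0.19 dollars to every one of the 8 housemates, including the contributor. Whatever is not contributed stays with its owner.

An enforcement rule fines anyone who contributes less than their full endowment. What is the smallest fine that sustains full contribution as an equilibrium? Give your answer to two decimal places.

Given the others contribute fully, the best deviation is to contribute 0 (any partial contribution still incurs the fine and gives up units whose private return 0.19 is below 1).
Deviating from 22 to 0 saves 22 dollars but forfeits the deviator's share of the drop in the chores-and-supplies kitty: 0.19 × 22 = 4.18.
So the deviation gain is 22 − 4.18 = 17.82, and the fine must be at least 17.82 dollars to wipe it out.

17.82 dollars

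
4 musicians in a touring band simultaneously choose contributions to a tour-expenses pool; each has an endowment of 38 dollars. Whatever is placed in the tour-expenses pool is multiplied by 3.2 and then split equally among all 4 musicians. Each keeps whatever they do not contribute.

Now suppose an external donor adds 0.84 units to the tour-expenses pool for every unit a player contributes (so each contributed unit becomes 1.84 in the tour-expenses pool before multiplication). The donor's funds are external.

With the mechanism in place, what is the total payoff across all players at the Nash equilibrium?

894.98 dollars

The effective private return per unit is now 3.2 × 1.84 / 4 = 1.4720 > 1, so every player's dominant strategy flips to full contribution.
So the Nash equilibrium is full contribution by all 4; the group earns 3.2 × 1.84 × 152 = 894.98.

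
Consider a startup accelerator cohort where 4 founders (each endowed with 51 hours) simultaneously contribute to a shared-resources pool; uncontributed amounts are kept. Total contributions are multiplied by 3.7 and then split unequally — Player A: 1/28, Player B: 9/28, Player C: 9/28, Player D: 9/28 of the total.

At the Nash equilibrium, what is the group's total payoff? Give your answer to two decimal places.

617.10 hours

Each unit j contributes comes back to j as 3.7 × (j's share), so j prefers to contribute only if that share exceeds 1/3.7 = 0.2703; otherwise keeping the unit dominates.
Player B, Player C and Player D are above the threshold, contributing 51 each; the remaining 1 contribute 0. Total contributed: 153.
The shared-resources pool pays out 3.7 × 153 = 566.10 in total (split across the unequal shares, but the aggregate is all that matters for the group sum).
The 1 free-riders keep 51 each, adding 51. Group total = 51 + 566.10 = 617.10.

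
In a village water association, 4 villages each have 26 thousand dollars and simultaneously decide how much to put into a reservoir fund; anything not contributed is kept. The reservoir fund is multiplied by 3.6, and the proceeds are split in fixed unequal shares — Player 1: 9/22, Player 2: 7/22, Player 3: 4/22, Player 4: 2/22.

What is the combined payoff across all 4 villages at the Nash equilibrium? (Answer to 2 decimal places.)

239.20 thousand dollars

Player j's private return per contributed unit is 3.6 × (j's share). Contributing is weakly dominant for j when that share is at least 1/3.6 = 0.2778, and contributing 0 is dominant otherwise.
Player 1 and Player 2 clear that bar, contributing 26 each; the remaining 2 contribute 0. Total contributed: 52.
The reservoir fund pays out 3.6 × 52 = 187.20 in total (split across the unequal shares, but the aggregate is all that matters for the group sum).
The 2 free-riders keep 26 each, adding 52. Group total = 52 + 187.20 = 239.20.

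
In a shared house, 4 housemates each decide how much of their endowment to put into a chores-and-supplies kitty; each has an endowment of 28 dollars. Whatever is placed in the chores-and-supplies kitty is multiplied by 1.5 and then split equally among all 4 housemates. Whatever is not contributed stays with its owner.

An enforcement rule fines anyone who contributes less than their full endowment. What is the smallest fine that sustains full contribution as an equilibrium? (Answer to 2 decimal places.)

Given the others contribute fully, the best deviation is to contribute 0 (any partial contribution still incurs the fine and gives up units whose private return 0.3750 is below 1).
Deviating from 28 to 0 saves 28 dollars but forfeits the deviator's share of the drop in the chores-and-supplies kitty: 1.5/4 × 28 = 10.50.
So the deviation gain is 28 − 10.50 = 17.50, and the fine must be at least 17.50 dollars to wipe it out.

17.50 dollars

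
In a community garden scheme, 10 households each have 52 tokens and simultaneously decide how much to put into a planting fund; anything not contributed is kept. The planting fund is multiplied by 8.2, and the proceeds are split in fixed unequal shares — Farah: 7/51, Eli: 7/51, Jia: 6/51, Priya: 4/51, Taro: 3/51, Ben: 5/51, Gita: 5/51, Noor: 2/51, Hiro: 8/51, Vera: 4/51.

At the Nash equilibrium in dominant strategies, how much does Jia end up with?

202.49 tokens

Player j's private return per contributed unit is 8.2 × (j's share). Contributing is weakly dominant for j when that share is at least 1/8.2 = 0.1220, and contributing 0 is dominant otherwise.
Farah, Eli and Hiro clear that bar, contributing 52 each; the remaining 7 contribute 0. Total contributed: 156.
Jia keeps 52 and receives 8.2 × 156 × 6/51 = 150.49 from the planting fund, for a payoff of 202.49.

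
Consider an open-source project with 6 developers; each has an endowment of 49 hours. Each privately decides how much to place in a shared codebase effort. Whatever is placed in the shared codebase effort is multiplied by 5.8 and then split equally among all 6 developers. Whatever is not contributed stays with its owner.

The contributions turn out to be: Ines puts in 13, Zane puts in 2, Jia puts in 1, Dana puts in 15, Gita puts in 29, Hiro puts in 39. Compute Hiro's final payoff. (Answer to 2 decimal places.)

105.70 hours

Total contributed: 13 + 2 + 1 + 15 + 29 + 39 = 99.
Each receives 5.8 × 99 / 6 = 95.70 from the shared codebase effort.
Hiro keeps 49 − 39 = 10, so Hiro's payoff is 10 + 95.70 = 105.70.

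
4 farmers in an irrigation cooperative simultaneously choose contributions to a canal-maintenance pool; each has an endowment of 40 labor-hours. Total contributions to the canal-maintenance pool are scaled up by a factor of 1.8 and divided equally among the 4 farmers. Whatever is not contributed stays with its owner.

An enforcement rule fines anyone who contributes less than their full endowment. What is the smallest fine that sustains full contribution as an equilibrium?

22.00 labor-hours

Given the others contribute fully, the best deviation is to contribute 0 (any partial contribution still incurs the fine and gives up units whose private return 0.4500 is below 1).
Deviating from 40 to 0 saves 40 labor-hours but forfeits the deviator's share of the drop in the canal-maintenance pool: 1.8/4 × 40 = 18.00.
So the deviation gain is 40 − 18.00 = 22.00, and the fine must be at least 22.00 labor-hours to wipe it out.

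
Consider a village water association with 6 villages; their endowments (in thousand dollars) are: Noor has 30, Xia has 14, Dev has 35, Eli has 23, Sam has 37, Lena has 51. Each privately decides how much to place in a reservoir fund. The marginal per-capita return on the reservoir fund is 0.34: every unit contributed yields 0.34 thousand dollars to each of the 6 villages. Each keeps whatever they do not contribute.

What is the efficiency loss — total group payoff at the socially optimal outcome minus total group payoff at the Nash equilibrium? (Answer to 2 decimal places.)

The private return per contributed unit is 0.34 < 1 for everyone, so the Nash equilibrium is zero contribution and the group total is Σ E_j = 30 + 14 + 35 + 23 + 37 + 51 = 190.
Each contributed unit returns 2.040 to the group, so the social optimum is full contribution by everyone: group total = 2.040 × 190 = 387.60.
Efficiency loss = (2.040 − 1) × 190 = 197.60.

197.60 thousand dollars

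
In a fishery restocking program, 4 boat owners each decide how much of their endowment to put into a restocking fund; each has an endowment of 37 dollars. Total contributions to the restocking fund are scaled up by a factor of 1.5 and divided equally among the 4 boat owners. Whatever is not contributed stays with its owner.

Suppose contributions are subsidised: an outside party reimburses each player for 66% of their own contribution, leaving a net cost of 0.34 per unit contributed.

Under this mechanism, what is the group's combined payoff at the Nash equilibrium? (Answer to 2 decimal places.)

319.68 dollars

Under the mechanism each unit contributed yields (1.5/4) / 0.34 = 1.1029 back to its contributor per unit of net cost, which exceeds 1, making full contribution the dominant choice for everyone.
So the Nash equilibrium is full contribution by all 4; the group earns 4 × (37 × 0.66 + 1.5 × 37) = 319.68.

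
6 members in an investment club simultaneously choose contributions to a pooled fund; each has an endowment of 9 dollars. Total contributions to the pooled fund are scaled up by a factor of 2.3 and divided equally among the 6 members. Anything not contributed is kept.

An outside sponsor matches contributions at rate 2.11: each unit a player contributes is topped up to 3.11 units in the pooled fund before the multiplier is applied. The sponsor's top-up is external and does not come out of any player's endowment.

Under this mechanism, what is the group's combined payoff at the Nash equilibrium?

With the mechanism, a contributed unit returns 2.3 × 3.11 / 6 = 1.1922 per unit of net cost to the contributor — now above 1 — so contributing fully is weakly dominant for every player.
So the Nash equilibrium is full contribution by all 6; the group earns 2.3 × 3.11 × 54 = 386.26.

386.26 dollars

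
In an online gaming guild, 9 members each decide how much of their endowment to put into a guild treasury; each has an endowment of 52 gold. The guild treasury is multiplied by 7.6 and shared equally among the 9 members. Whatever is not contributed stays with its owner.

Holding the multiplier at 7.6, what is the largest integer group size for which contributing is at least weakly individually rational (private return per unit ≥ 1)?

Private return per unit is 7.6/(group size), which is ≥ 1 whenever the group size is ≤ 7.6.
The largest such integer is 7.

7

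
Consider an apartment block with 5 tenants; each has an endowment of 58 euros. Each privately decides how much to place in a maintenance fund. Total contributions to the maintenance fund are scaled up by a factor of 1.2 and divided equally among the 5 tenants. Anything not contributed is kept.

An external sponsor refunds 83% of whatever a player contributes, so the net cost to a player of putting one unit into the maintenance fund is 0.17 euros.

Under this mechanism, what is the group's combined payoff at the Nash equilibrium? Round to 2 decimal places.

588.70 euros

The effective private return per unit is now (1.2/5) / 0.17 = 1.4118 > 1, so every player's dominant strategy flips to full contribution.
At the Nash equilibrium everyone contributes 58. Group total payoff = 5 × (58 × 0.83 + 1.2 × 58) = 588.70.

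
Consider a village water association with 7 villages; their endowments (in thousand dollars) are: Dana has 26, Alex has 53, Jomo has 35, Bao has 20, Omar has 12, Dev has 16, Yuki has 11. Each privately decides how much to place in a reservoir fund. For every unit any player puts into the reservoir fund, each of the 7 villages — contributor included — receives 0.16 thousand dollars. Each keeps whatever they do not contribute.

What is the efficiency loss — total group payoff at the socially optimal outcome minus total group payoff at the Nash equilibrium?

The private return per contributed unit is 0.16 < 1 for everyone, so the Nash equilibrium is zero contribution and the group total is Σ E_j = 26 + 53 + 35 + 20 + 12 + 16 + 11 = 173.
Each contributed unit returns 1.120 to the group, so the social optimum is full contribution by everyone: group total = 1.120 × 173 = 193.76.
Efficiency loss = (1.120 − 1) × 173 = 20.76.

20.76 thousand dollars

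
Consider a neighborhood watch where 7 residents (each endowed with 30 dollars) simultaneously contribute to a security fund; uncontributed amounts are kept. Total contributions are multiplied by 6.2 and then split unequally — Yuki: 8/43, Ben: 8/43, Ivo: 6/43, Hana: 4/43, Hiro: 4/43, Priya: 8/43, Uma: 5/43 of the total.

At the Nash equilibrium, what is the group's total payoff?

Each unit j contributes comes back to j as 6.2 × (j's share), so j prefers to contribute only if that share exceeds 1/6.2 = 0.1613; otherwise keeping the unit dominates.
Yuki, Ben and Priya are above the threshold, contributing 30 each; the remaining 4 contribute 0. Total contributed: 90.
The security fund pays out 6.2 × 90 = 558.00 in total (split across the unequal shares, but the aggregate is all that matters for the group sum).
The 4 free-riders keep 30 each, adding 120. Group total = 120 + 558.00 = 678.00.

678.00 dollars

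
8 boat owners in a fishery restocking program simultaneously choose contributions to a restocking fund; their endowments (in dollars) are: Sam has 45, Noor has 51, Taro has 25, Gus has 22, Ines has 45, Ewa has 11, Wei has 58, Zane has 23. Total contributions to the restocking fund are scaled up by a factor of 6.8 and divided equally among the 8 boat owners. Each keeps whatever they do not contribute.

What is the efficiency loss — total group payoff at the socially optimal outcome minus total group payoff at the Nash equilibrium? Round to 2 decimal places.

The private return per contributed unit is 6.8/8 = 0.8500 < 1 for every player regardless of endowment, so the Nash equilibrium is zero contribution and the group total is Σ E_j = 45 + 51 + 25 + 22 + 45 + 11 + 58 + 23 = 280.
Each contributed unit returns 6.800 to the group, so the social optimum is full contribution by everyone: group total = 6.800 × 280 = 1904.00.
Efficiency loss = (6.800 − 1) × 280 = 1624.00.

1624.00 dollars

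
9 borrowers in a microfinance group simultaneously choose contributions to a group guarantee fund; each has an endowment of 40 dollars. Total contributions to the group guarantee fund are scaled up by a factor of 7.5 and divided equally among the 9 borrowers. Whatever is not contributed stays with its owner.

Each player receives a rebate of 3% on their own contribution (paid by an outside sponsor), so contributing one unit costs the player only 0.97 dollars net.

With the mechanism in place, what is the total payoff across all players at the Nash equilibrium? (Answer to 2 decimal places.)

The effective private return is (7.5/9) / 0.97 = 0.8591, which is still under 1, so the mechanism doesn't change anyone's dominant strategy: zero contribution.
Everyone keeps their endowment and the group total is 9 × 40 = 360.

360.00 dollars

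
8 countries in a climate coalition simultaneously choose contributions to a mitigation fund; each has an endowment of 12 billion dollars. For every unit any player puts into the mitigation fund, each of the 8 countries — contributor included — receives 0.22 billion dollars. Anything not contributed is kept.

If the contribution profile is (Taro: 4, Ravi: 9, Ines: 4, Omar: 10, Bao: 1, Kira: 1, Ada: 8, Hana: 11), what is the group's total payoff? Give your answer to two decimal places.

Total contributed: 4 + 9 + 4 + 10 + 1 + 1 + 8 + 11 = 48; total kept: 8 × 12 − 48 = 48.
The mitigation fund pays out 0.22 × 8 × 48 = 84.48 in aggregate.
Group total = 48 + 84.48 = 132.48.

132.48 billion dollars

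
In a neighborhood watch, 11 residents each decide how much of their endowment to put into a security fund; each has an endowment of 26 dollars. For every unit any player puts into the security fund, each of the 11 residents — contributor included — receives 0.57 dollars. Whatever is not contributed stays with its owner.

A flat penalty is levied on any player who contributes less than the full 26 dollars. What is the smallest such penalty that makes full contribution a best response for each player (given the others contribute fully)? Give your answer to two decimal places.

11.18 dollars

Given the others contribute fully, the best deviation is to contribute 0 (any partial contribution still incurs the fine and gives up units whose private return 0.57 is below 1).
Deviating from 26 to 0 saves 26 dollars but forfeits the deviator's share of the drop in the security fund: 0.57 × 26 = 14.82.
So the deviation gain is 26 − 14.82 = 11.18, and the fine must be at least 11.18 dollars to wipe it out.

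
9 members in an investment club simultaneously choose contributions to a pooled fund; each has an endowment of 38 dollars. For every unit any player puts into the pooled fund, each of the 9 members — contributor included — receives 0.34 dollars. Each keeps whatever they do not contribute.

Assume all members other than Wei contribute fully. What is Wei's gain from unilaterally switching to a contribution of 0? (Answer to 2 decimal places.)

25.08 dollars

Switching from a contribution of 38 to 0 lets Wei keep an extra 38 dollars, but lowers the pooled fund by 38, which costs Wei their own share of that drop: 0.34 × 38 = 12.92.
Net gain = 38 − 12.92 = 25.08. The private return per contributed unit (0.34) is below 1, so free-riding is indeed the best response regardless of what the others do.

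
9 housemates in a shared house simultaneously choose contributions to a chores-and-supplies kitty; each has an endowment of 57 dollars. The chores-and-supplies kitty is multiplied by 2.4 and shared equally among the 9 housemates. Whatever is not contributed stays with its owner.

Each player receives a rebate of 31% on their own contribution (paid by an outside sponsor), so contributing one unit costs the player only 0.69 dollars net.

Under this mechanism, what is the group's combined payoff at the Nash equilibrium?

513.00 dollars

The effective private return is (2.4/9) / 0.69 = 0.3865, which is still under 1, so the mechanism doesn't change anyone's dominant strategy: zero contribution.
Everyone keeps their endowment and the group total is 9 × 57 = 513.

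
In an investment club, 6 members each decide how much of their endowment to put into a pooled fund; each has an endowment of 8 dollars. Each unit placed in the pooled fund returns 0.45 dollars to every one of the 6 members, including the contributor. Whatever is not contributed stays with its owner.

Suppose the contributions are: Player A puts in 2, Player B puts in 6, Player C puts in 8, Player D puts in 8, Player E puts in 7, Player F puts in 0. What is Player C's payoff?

Total contributed: 2 + 6 + 8 + 8 + 7 + 0 = 31.
Each receives 0.45 × 31 = 13.95 from the pooled fund.
Player C keeps 8 − 8 = 0, so Player C's payoff is 0 + 13.95 = 13.95.

13.95 dollars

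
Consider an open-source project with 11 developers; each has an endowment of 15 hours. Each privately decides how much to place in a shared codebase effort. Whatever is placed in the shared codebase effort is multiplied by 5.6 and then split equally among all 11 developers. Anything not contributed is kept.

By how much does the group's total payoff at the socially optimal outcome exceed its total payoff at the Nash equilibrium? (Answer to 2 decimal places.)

Each contributed unit returns 5.6/11 = 0.5091 to its contributor — below 1 — so contributing 0 is dominant for every player. At the Nash equilibrium everyone keeps their 15, and the group total is 11 × 15 = 165.
Each contributed unit returns 5.600 to the group as a whole (0.5091 to each of 11 players), which exceeds 1, so the social optimum is full contribution: group total = 5.600 × 165 = 924.00.
Efficiency loss = 924.00 − 165 = 759.00.

759.00 hours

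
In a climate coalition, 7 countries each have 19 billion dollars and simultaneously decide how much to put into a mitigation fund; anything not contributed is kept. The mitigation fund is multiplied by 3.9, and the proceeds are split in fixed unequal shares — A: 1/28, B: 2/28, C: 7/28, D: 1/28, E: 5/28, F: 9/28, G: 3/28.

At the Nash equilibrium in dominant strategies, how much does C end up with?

Each unit j contributes comes back to j as 3.9 × (j's share), so j prefers to contribute only if that share exceeds 1/3.9 = 0.2564; otherwise keeping the unit dominates.
Only F (9/28) clears that bar, contributing 19; the remaining 6 contribute 0. Total contributed: 19.
C keeps 19 and receives 3.9 × 19 × 7/28 = 18.53 from the mitigation fund, for a payoff of 37.53.

37.53 billion dollars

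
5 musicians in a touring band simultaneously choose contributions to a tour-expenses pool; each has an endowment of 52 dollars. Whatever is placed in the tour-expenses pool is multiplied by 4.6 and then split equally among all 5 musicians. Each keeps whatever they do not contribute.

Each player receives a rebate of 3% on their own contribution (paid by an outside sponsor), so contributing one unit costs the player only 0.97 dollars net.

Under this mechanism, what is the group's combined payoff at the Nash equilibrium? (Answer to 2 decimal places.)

260.00 dollars

With the mechanism, a contributed unit returns (4.6/5) / 0.97 = 0.9485 per unit of net cost — still below 1 — so contributing 0 remains dominant for every player.
At the Nash equilibrium no one contributes; group total payoff = 5 × 52 = 260.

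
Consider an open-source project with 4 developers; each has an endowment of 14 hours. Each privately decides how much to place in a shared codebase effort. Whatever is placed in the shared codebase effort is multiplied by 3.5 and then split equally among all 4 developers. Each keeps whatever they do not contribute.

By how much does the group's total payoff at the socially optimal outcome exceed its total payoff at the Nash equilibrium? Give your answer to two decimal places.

Each contributed unit returns 3.5/4 = 0.8750 to its contributor — below 1 — so contributing 0 is dominant for every player. At the Nash equilibrium everyone keeps their 14, and the group total is 4 × 14 = 56.
Each contributed unit returns 3.500 to the group as a whole (0.8750 to each of 4 players), which exceeds 1, so the social optimum is full contribution: group total = 3.500 × 56 = 196.00.
Efficiency loss = 196.00 − 56 = 140.00.

140.00 hours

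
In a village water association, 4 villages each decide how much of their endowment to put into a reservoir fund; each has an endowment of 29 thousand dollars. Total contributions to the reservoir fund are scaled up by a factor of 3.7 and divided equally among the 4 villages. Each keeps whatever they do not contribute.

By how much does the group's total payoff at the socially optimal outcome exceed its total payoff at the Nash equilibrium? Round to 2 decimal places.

313.20 thousand dollars

Each contributed unit returns 3.7/4 = 0.9250 to its contributor — below 1 — so contributing 0 is dominant for every player. At the Nash equilibrium everyone keeps their 29, and the group total is 4 × 29 = 116.
Each contributed unit returns 3.700 to the group as a whole (0.9250 to each of 4 players), which exceeds 1, so the social optimum is full contribution: group total = 3.700 × 116 = 429.20.
Efficiency loss = 429.20 − 116 = 313.20.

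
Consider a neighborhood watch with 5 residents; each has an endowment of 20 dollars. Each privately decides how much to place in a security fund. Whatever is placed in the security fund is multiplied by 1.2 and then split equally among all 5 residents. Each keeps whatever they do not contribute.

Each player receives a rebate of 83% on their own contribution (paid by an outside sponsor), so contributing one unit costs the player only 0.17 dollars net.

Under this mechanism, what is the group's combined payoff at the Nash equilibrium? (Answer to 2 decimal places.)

203.00 dollars

With the mechanism, a contributed unit returns (1.2/5) / 0.17 = 1.4118 per unit of net cost to the contributor — now above 1 — so contributing fully is weakly dominant for every player.
At the Nash equilibrium everyone contributes 20. Group total payoff = 5 × (20 × 0.83 + 1.2 × 20) = 203.00.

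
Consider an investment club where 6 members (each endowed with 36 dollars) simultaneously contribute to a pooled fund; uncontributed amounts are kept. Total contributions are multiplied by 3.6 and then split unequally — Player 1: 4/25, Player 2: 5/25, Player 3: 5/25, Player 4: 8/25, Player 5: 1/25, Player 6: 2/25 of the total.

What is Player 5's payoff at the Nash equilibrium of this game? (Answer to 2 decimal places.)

41.18 dollars

Player j's private return per contributed unit is 3.6 × (j's share). Contributing is weakly dominant for j when that share is at least 1/3.6 = 0.2778, and contributing 0 is dominant otherwise.
Player 4 alone (share 8/25) is above the threshold, contributing 36; the remaining 5 contribute 0. Total contributed: 36.
Player 5 keeps 36 and receives 3.6 × 36 × 1/25 = 5.18 from the pooled fund, for a payoff of 41.18.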